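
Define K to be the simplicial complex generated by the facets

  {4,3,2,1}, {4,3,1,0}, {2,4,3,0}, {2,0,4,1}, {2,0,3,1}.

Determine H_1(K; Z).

We work with the vertex ordering 0 < 1 < 2 < 3 < 4. The simplices of K, each written with vertices in increasing order, are:

  0-simplices (5): [0], [1], [2], [3], [4]
  1-simplices (10): [0,1], [0,2], [0,3], [0,4], [1,2], [1,3], [1,4], [2,3], [2,4], [3,4]
  2-simplices (10): [0,1,2], [0,1,3], [0,1,4], [0,2,3], [0,2,4], [0,3,4], [1,2,3], [1,2,4], [1,3,4], [2,3,4]
  3-simplices (5): [0,1,2,3], [0,1,2,4], [0,1,3,4], [0,2,3,4], [1,2,3,4]

so the chain groups are C_0 ≅ Z^5, C_1 ≅ Z^10, C_2 ≅ Z^10, C_3 ≅ Z^5.

∂_1: C_1 → C_0 maps an edge to its endpoints' difference, ∂[p,q] = q − p.
The resulting 5×10 matrix has rank 4, and its Smith normal form has invariant factors (1,1,1,1).

∂_2: C_2 → C_1 sends each 2-simplex [p,q,r] to [q,r] − [p,r] + [p,q]. For instance
  ∂[2,3,4] = [3,4] − [2,4] + [2,3],
  ∂[0,1,4] = [1,4] − [0,4] + [0,1].
The 10×10 boundary matrix has rank 6 and Smith normal form diag(1,1,1,1,1,1).

Boundary ∂_3: C_3 → C_2 sends each 3-simplex σ to the alternating sum Σ_i (−1)^i (σ with its i-th vertex removed). For instance
  ∂[0,1,3,4] = [1,3,4] − [0,3,4] + [0,1,4] − [0,1,3],
  ∂[0,2,3,4] = [2,3,4] − [0,3,4] + [0,2,4] − [0,2,3].
The resulting 10×5 matrix has rank 4, and its Smith normal form has invariant factors (1,1,1,1).

Now H_k = ker ∂_k / im ∂_{k+1}, so:

  H_1: rank ker ∂_1 − rank ∂_2 = (10 − 4) − 6 = 0, and the invariant factors of ∂_2 are all 1, so H_1 ≅ 0.

H_1 ≅ 0.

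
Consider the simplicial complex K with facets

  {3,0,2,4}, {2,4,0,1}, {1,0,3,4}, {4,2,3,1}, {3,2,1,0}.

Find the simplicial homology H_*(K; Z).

We work with the vertex ordering 0 < 1 < 2 < 3 < 4. The simplices of K, each written with vertices in increasing order, are:

  0-simplices (5): [0], [1], [2], [3], [4]
  1-simplices (10): [0,1], [0,2], [0,3], [0,4], [1,2], [1,3], [1,4], [2,3], [2,4], [3,4]
  2-simplices (10): [0,1,2], [0,1,3], [0,1,4], [0,2,3], [0,2,4], [0,3,4], [1,2,3], [1,2,4], [1,3,4], [2,3,4]
  3-simplices (5): [0,1,2,3], [0,1,2,4], [0,1,3,4], [0,2,3,4], [1,2,3,4]

so the chain groups are C_0 ≅ Z^5, C_1 ≅ Z^10, C_2 ≅ Z^10, C_3 ≅ Z^5.

The boundary map ∂_1: C_1 → C_0 is given by ∂[p,q] = [q] − [p].
The 5×10 boundary matrix has rank 4 and Smith normal form diag(1,1,1,1).

∂_2: C_2 → C_1 maps a triangle to the signed sum of its edges. For instance
  ∂[2,3,4] = [3,4] − [2,4] + [2,3],
  ∂[0,2,4] = [2,4] − [0,4] + [0,2].
The resulting 10×10 matrix has rank 6, and its Smith normal form has invariant factors (1,1,1,1,1,1).

∂_3: C_3 → C_2 sends each 3-simplex σ to the alternating sum Σ_i (−1)^i (σ with its i-th vertex removed). For instance
  ∂[0,1,3,4] = [1,3,4] − [0,3,4] + [0,1,4] − [0,1,3],
  ∂[0,2,3,4] = [2,3,4] − [0,3,4] + [0,2,4] − [0,2,3].
This gives a 10×5 integer matrix of rank 4; reducing to Smith normal form yields diagonal entries (1,1,1,1).

From H_k ≅ ker(∂_k) / im(∂_{k+1}) we obtain:

  H_0: rank C_0 − rank ∂_1 = 5 − 4 = 1, and the invariant factors of ∂_1 are all 1, so H_0 = Z.
  H_1: rank ker ∂_1 − rank ∂_2 = (10 − 4) − 6 = 0, and the invariant factors of ∂_2 are all 1, so H_1 = 0.
  H_2: rank ker ∂_2 − rank ∂_3 = (10 − 6) − 4 = 0, and the invariant factors of ∂_3 are all 1, so H_2 = 0.
  H_3: rank ker ∂_3 − rank ∂_4 = (5 − 4) − 0 = 1, and there is no ∂_4, so H_3 = Z.

As a check, the Euler characteristic is 5 − 10 + 10 − 5 = 0, which agrees with 1 − 0 + 0 − 1 = 0.

H_0 = Z,  H_1 = 0,  H_2 = 0,  H_3 = Z.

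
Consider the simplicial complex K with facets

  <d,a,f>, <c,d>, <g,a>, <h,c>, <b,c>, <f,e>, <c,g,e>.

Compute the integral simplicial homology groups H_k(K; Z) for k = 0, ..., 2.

H_0 ≅ Z,  H_1 ≅ Z^2,  H_2 = 0.

Order the vertices as a < b < c < d < e < f < g < h. Listing each simplex with vertices in this order, K has dimension 2 with simplices:

  0-simplices (8): a, b, c, d, e, f, g, h
  1-simplices (11): ad, af, ag, bc, cd, ce, cg, ch, df, ef, eg
  2-simplices (2): adf, ceg

so the chain groups are C_0 ≅ Z^8, C_1 ≅ Z^11, C_2 ≅ Z^2.

Boundary ∂_1: C_1 → C_0 is given by ∂[p,q] = [q] − [p].
This gives a 8×11 integer matrix of rank 7; reducing to Smith normal form yields diagonal entries (1,1,1,1,1,1,1).

∂_2: C_2 → C_1 acts by ∂[p,q,r] = [q,r] − [p,r] + [p,q]. For instance
  ∂adf = df − af + ad,
  ∂ceg = eg − cg + ce.
The 11×2 boundary matrix has rank 2 and Smith normal form diag(1,1).

Reading off H_k = ker ∂_k / im ∂_{k+1}:

  H_0: rank C_0 − rank ∂_1 = 8 − 7 = 1, and the invariant factors of ∂_1 are all 1, so H_0 ≅ Z.
  H_1: rank ker ∂_1 − rank ∂_2 = (11 − 7) − 2 = 2, and the invariant factors of ∂_2 are all 1, so H_1 ≅ Z^2.
  H_2: rank ker ∂_2 − rank ∂_3 = (2 − 2) − 0 = 0, and there is no ∂_3, so H_2 ≅ 0.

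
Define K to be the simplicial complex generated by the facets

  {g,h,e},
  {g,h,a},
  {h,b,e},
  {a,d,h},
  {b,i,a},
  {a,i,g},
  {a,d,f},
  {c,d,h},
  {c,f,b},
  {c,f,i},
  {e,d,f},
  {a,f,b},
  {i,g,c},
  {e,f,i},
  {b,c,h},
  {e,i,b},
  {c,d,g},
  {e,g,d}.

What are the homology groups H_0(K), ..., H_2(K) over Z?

H_0 = Z,  H_1 = Z ⊕ Z/2,  H_2 = 0.

Order the vertices as a < b < c < d < e < f < g < h < i. Listing each simplex with vertices in this order, K has dimension 2 with simplices:

  0-simplices (9): a, b, c, d, e, f, g, h, i
  1-simplices (27): ab, ad, af, ag, ah, ai, bc, be, bf, bh, bi, cd, cf, cg, ch, ci, de, df, dg, dh, ef, eg, eh, ei, fi, gh, gi
  2-simplices (18): abf, abi, adf, adh, agh, agi, bcf, bch, beh, bei, cdg, cdh, cfi, cgi, def, deg, efi, egh

giving chain groups C_0 ≅ Z^9, C_1 ≅ Z^27, C_2 ≅ Z^18.

∂_1: C_1 → C_0 sends each edge [p,q] (with p < q) to q − p. For instance
  ∂cg = g − c.
The resulting 9×27 matrix has rank 8, and its Smith normal form has invariant factors (1,1,1,1,1,1,1,1).

∂_2: C_2 → C_1 maps a triangle to the signed sum of its edges. For instance
  ∂cfi = fi − ci + cf,
  ∂cdh = dh − ch + cd.
This gives a 27×18 integer matrix of rank 18; reducing to Smith normal form yields diagonal entries (1,1,1,1,1,1,1,1,1,1,1,1,1,1,1,1,1,2).

Computing H_k = (kernel of ∂_k) / (image of ∂_{k+1}):

  H_0: rank C_0 − rank ∂_1 = 9 − 8 = 1, and the invariant factors of ∂_1 are all 1, so H_0 ≅ Z.
  H_1: rank ker ∂_1 − rank ∂_2 = (27 − 8) − 18 = 1, and ∂_2 has invariant factor 2 > 1, so H_1 ≅ Z ⊕ Z/2.
  H_2: rank ker ∂_2 − rank ∂_3 = (18 − 18) − 0 = 0, and there is no ∂_3, so H_2 ≅ 0.

As a check, the Euler characteristic is 9 − 27 + 18 = 0, which agrees with 1 − 1 + 0 = 0.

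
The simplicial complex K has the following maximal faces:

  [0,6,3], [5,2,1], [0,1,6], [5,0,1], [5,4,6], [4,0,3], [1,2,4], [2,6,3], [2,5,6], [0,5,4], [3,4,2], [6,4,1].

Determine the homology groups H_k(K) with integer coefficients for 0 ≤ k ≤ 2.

Take the total order 0 < 1 < 2 < 3 < 4 < 5 < 6 on the vertex set. Then K (dimension 2) consists of the simplices:

  0-simplices (7): [0], [1], [2], [3], [4], [5], [6]
  1-simplices (18): [0,1], [0,3], [0,4], [0,5], [0,6], [1,2], [1,4], [1,5], [1,6], [2,3], [2,4], [2,5], [2,6], [3,4], [3,6], [4,5], [4,6], [5,6]
  2-simplices (12): [0,1,5], [0,1,6], [0,3,4], [0,3,6], [0,4,5], [1,2,4], [1,2,5], [1,4,6], [2,3,4], [2,3,6], [2,5,6], [4,5,6]

Hence C_0 ≅ Z^7, C_1 ≅ Z^18, C_2 ≅ Z^12.

The boundary map ∂_1: C_1 → C_0 sends each edge [p,q] (with p < q) to q − p. For instance
  ∂[2,4] = [4] − [2].
The 7×18 boundary matrix has rank 6 and Smith normal form diag(1,1,1,1,1,1).

∂_2: C_2 → C_1 sends each 2-simplex [p,q,r] to [q,r] − [p,r] + [p,q]. For instance
  ∂[1,2,4] = [2,4] − [1,4] + [1,2],
  ∂[2,3,6] = [3,6] − [2,6] + [2,3].
The resulting 18×12 matrix has rank 12, and its Smith normal form has invariant factors (1,1,1,1,1,1,1,1,1,1,1,2).

Reading off H_k = ker ∂_k / im ∂_{k+1}:

  H_0: rank C_0 − rank ∂_1 = 7 − 6 = 1, and the invariant factors of ∂_1 are all 1, so H_0 ≅ Z.
  H_1: rank ker ∂_1 − rank ∂_2 = (18 − 6) − 12 = 0, and ∂_2 has invariant factor 2 > 1, so H_1 ≅ Z/2Z.
  H_2: rank ker ∂_2 − rank ∂_3 = (12 − 12) − 0 = 0, and there is no ∂_3, so H_2 ≅ 0.

H_0 = Z,  H_1 = Z/2Z,  H_2 = 0.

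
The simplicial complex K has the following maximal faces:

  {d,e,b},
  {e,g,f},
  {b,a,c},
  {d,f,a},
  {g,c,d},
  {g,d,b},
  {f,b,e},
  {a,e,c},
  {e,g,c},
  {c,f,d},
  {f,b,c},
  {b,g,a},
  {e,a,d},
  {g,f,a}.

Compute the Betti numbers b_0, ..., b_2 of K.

b_0 = 1, b_1 = 2, b_2 = 1.

Take the total order a < b < c < d < e < f < g on the vertex set. Then K (dimension 2) consists of the simplices:

  0-simplices (7): a, b, c, d, e, f, g
  1-simplices (21): ab, ac, ad, ae, af, ag, bc, bd, be, bf, bg, cd, ce, cf, cg, de, df, dg, ef, eg, fg
  2-simplices (14): abc, abg, ace, ade, adf, afg, bcf, bde, bdg, bef, cdf, cdg, ceg, efg

so the chain groups are C_0 ≅ Z^7, C_1 ≅ Z^21, C_2 ≅ Z^14.

Boundary ∂_1: C_1 → C_0 maps an edge to its endpoints' difference, ∂[p,q] = q − p.
The resulting 7×21 matrix has rank 6, and its Smith normal form has invariant factors (1,1,1,1,1,1).

Boundary ∂_2: C_2 → C_1 sends each 2-simplex [p,q,r] to [q,r] − [p,r] + [p,q]. For instance
  ∂abc = bc − ac + ab,
  ∂ace = ce − ae + ac.
As a 21×14 matrix over Z this has rank 13, with invariant factors (1,1,1,1,1,1,1,1,1,1,1,1,1).

Computing H_k = (kernel of ∂_k) / (image of ∂_{k+1}):

  H_0: rank C_0 − rank ∂_1 = 7 − 6 = 1, and the invariant factors of ∂_1 are all 1, so H_0 ≅ Z.
  H_1: rank ker ∂_1 − rank ∂_2 = (21 − 6) − 13 = 2, and the invariant factors of ∂_2 are all 1, so H_1 ≅ Z^2.
  H_2: rank ker ∂_2 − rank ∂_3 = (14 − 13) − 0 = 1, and there is no ∂_3, so H_2 ≅ Z.

As a check, the Euler characteristic is 7 − 21 + 14 = 0, which agrees with 1 − 2 + 1 = 0.
(K is a triangulation of the torus T^2.)

Hence the Betti numbers are b_0 = 1, b_1 = 2, b_2 = 1.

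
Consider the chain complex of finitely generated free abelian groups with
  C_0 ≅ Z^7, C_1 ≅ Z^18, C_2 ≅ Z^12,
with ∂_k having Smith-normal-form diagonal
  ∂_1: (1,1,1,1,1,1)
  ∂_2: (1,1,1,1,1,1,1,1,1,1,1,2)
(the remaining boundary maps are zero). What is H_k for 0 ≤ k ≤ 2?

H_0 = Z,  H_1 = Z_2,  H_2 = 0.

H_0: b_0 = 7 − 0 − 6 = 1; torsion from ∂_1 factors > 1: none. So H_0 = Z.
H_1: b_1 = 18 − 6 − 12 = 0; torsion from ∂_2 factors > 1: [2]. So H_1 = Z_2.
H_2: b_2 = 12 − 12 − 0 = 0; torsion from ∂_3 factors > 1: none. So H_2 = 0.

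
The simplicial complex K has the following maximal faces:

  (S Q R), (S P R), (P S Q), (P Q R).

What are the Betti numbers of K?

b_0 = 1, b_1 = 0, b_2 = 1.

Fix the vertex order P < Q < R < S and write every simplex with vertices in increasing order. Then dim K = 2 and the simplices of K are:

  0-simplices (4): P, Q, R, S
  1-simplices (6): PQ, PR, PS, QR, QS, RS
  2-simplices (4): PQR, PQS, PRS, QRS

Hence C_0 ≅ Z^4, C_1 ≅ Z^6, C_2 ≅ Z^4.

Boundary ∂_1: C_1 → C_0 is given by ∂[p,q] = [q] − [p]. For instance
  ∂PS = S − P.
As a 4×6 matrix over Z this has rank 3, with invariant factors (1,1,1).

The boundary map ∂_2: C_2 → C_1 maps a triangle to the signed sum of its edges. For instance
  ∂PQS = QS − PS + PQ,
  ∂QRS = RS − QS + QR.
This gives a 6×4 integer matrix of rank 3; reducing to Smith normal form yields diagonal entries (1,1,1).

Now H_k = ker ∂_k / im ∂_{k+1}, so:

  H_0: rank C_0 − rank ∂_1 = 4 − 3 = 1, and the invariant factors of ∂_1 are all 1, so H_0 ≅ Z.
  H_1: rank ker ∂_1 − rank ∂_2 = (6 − 3) − 3 = 0, and the invariant factors of ∂_2 are all 1, so H_1 ≅ 0.
  H_2: rank ker ∂_2 − rank ∂_3 = (4 − 3) − 0 = 1, and there is no ∂_3, so H_2 ≅ Z.

(K is a triangulation of the 2-sphere S^2.)

Hence the Betti numbers are b_0 = 1, b_1 = 0, b_2 = 1.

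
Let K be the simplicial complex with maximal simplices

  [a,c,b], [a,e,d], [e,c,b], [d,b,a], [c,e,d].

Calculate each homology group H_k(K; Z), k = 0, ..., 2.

H_0 ≅ Z,  H_1 ≅ Z,  H_2 = 0.

We work with the vertex ordering a < b < c < d < e. The simplices of K, each written with vertices in increasing order, are:

  0-simplices (5): a, b, c, d, e
  1-simplices (10): ab, ac, ad, ae, bc, bd, be, cd, ce, de
  2-simplices (5): abc, abd, ade, bce, cde

giving chain groups C_0 ≅ Z^5, C_1 ≅ Z^10, C_2 ≅ Z^5.

Boundary ∂_1: C_1 → C_0 sends each edge [p,q] (with p < q) to q − p. For instance
  ∂ac = c − a.
This gives a 5×10 integer matrix of rank 4; reducing to Smith normal form yields diagonal entries (1,1,1,1).

The boundary map ∂_2: C_2 → C_1 sends each 2-simplex [p,q,r] to [q,r] − [p,r] + [p,q]. For instance
  ∂abd = bd − ad + ab,
  ∂abc = bc − ac + ab.
As a 10×5 matrix over Z this has rank 5, with invariant factors (1,1,1,1,1).

Now H_k = ker ∂_k / im ∂_{k+1}, so:

  H_0: rank C_0 − rank ∂_1 = 5 − 4 = 1, and the invariant factors of ∂_1 are all 1, so H_0 = Z.
  H_1: rank ker ∂_1 − rank ∂_2 = (10 − 4) − 5 = 1, and the invariant factors of ∂_2 are all 1, so H_1 = Z.
  H_2: rank ker ∂_2 − rank ∂_3 = (5 − 5) − 0 = 0, and there is no ∂_3, so H_2 = 0.

As a check, the Euler characteristic is 5 − 10 + 5 = 0, which agrees with 1 − 1 + 0 = 0.
(K is a triangulation of the Möbius band.)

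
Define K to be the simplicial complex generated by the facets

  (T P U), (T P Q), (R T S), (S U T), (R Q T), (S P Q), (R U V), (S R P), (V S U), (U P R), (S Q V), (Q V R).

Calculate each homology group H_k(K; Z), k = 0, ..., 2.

Order the vertices as P < Q < R < S < T < U < V. Listing each simplex with vertices in this order, K has dimension 2 with simplices:

  0-simplices (7): P, Q, R, S, T, U, V
  1-simplices (18): PQ, PR, PS, PT, PU, QR, QS, QT, QV, RS, RT, RU, RV, ST, SU, SV, TU, UV
  2-simplices (12): PQS, PQT, PRS, PRU, PTU, QRT, QRV, QSV, RST, RUV, STU, SUV

giving chain groups C_0 ≅ Z^7, C_1 ≅ Z^18, C_2 ≅ Z^12.

∂_1: C_1 → C_0 is given by ∂[p,q] = [q] − [p]. For instance
  ∂RT = T − R.
As a 7×18 matrix over Z this has rank 6, with invariant factors (1,1,1,1,1,1).

∂_2: C_2 → C_1 maps a triangle to the signed sum of its edges. For instance
  ∂PQT = QT − PT + PQ,
  ∂RST = ST − RT + RS.
As a 18×12 matrix over Z this has rank 12, with invariant factors (1,1,1,1,1,1,1,1,1,1,1,2).

From H_k ≅ ker(∂_k) / im(∂_{k+1}) we obtain:

  H_0: rank C_0 − rank ∂_1 = 7 − 6 = 1, and the invariant factors of ∂_1 are all 1, so H_0 = Z.
  H_1: rank ker ∂_1 − rank ∂_2 = (18 − 6) − 12 = 0, and ∂_2 has invariant factor 2 > 1, so H_1 = Z/2Z.
  H_2: rank ker ∂_2 − rank ∂_3 = (12 − 12) − 0 = 0, and there is no ∂_3, so H_2 = 0.

As a check, the Euler characteristic is 7 − 18 + 12 = 1, which agrees with 1 − 0 + 0 = 1.

H_0 = Z,  H_1 = Z/2Z,  H_2 = 0.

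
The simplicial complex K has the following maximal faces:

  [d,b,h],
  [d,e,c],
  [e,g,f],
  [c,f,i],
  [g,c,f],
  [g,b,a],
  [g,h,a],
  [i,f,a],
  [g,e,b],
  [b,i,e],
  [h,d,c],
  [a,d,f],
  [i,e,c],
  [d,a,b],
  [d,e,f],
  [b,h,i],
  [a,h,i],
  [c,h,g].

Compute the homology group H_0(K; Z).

H_0 = Z.

K has 9 vertices, 27 edges, 18 triangles.
rank ∂_0 = 0, rank ∂_1 = 8 ⇒ b_0 = 9 − 0 − 8 = 1; all invariant factors of ∂_1 are 1 so no torsion. So H_0 ≅ Z.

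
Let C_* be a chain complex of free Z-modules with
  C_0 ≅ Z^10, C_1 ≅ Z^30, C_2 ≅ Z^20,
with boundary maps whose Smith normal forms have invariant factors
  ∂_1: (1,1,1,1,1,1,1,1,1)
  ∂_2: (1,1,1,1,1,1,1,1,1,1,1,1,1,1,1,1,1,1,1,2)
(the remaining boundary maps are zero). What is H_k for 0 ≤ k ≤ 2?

H_0 = Z,  H_1 = Z ⊕ Z/2Z,  H_2 = 0.

H_0: b_0 = 10 − 0 − 9 = 1; torsion from ∂_1 factors > 1: none. So H_0 = Z.
H_1: b_1 = 30 − 9 − 20 = 1; torsion from ∂_2 factors > 1: [2]. So H_1 = Z ⊕ Z/2Z.
H_2: b_2 = 20 − 20 − 0 = 0; torsion from ∂_3 factors > 1: none. So H_2 = 0.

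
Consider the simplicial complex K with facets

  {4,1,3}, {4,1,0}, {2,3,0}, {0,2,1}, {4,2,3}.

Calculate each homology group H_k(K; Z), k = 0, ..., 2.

K has 5 vertices, 10 edges, 5 triangles.
rank ∂_0 = 0, rank ∂_1 = 4 ⇒ b_0 = 5 − 0 − 4 = 1; all invariant factors of ∂_1 are 1 so no torsion. So H_0 = Z.
rank ∂_1 = 4, rank ∂_2 = 5 ⇒ b_1 = 10 − 4 − 5 = 1; all invariant factors of ∂_2 are 1 so no torsion. So H_1 = Z.
rank ∂_2 = 5, rank ∂_3 = 0 ⇒ b_2 = 5 − 5 − 0 = 0. So H_2 = 0.

H_0 = Z,  H_1 = Z,  H_2 = 0.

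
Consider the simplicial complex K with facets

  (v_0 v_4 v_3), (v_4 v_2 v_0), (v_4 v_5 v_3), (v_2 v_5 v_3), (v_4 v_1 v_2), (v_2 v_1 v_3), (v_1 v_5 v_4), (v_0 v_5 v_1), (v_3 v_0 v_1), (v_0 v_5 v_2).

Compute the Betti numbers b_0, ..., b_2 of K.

Order the vertices as v_0 < v_1 < v_2 < v_3 < v_4 < v_5. Listing each simplex with vertices in this order, K has dimension 2 with simplices:

  0-simplices (6): [v_0], [v_1], [v_2], [v_3], [v_4], [v_5]
  1-simplices (15): (15 of them)
  2-simplices (10): [v_0,v_1,v_3], [v_0,v_1,v_5], [v_0,v_2,v_4], [v_0,v_2,v_5], [v_0,v_3,v_4], [v_1,v_2,v_3], [v_1,v_2,v_4], [v_1,v_4,v_5], [v_2,v_3,v_5], [v_3,v_4,v_5]

so the chain groups are C_0 ≅ Z^6, C_1 ≅ Z^15, C_2 ≅ Z^10.

Boundary ∂_1: C_1 → C_0 sends each edge [p,q] (with p < q) to q − p.
This gives a 6×15 integer matrix of rank 5; reducing to Smith normal form yields diagonal entries (1,1,1,1,1).

The boundary map ∂_2: C_2 → C_1 acts by ∂[p,q,r] = [q,r] − [p,r] + [p,q]. For instance
  ∂[v_1,v_2,v_3] = [v_2,v_3] − [v_1,v_3] + [v_1,v_2],
  ∂[v_1,v_2,v_4] = [v_2,v_4] − [v_1,v_4] + [v_1,v_2].
The 15×10 boundary matrix has rank 10 and Smith normal form diag(1,1,1,1,1,1,1,1,1,2).

Computing H_k = (kernel of ∂_k) / (image of ∂_{k+1}):

  H_0: rank C_0 − rank ∂_1 = 6 − 5 = 1, and the invariant factors of ∂_1 are all 1, so H_0 = Z.
  H_1: rank ker ∂_1 − rank ∂_2 = (15 − 5) − 10 = 0, and ∂_2 has invariant factor 2 > 1, so H_1 = Z_2.
  H_2: rank ker ∂_2 − rank ∂_3 = (10 − 10) − 0 = 0, and there is no ∂_3, so H_2 = 0.

(K is a triangulation of the real projective plane RP^2.)

Hence the Betti numbers are b_0 = 1, b_1 = 0, b_2 = 0.

b_0 = 1, b_1 = 0, b_2 = 0.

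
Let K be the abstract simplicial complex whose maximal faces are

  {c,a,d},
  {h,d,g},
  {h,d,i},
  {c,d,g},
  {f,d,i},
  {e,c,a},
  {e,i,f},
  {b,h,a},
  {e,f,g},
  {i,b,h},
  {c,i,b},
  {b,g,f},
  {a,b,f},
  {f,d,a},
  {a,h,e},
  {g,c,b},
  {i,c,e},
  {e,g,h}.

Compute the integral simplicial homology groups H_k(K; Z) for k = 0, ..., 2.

H_0 ≅ Z,  H_1 ≅ Z^2,  H_2 ≅ Z.

K has 9 vertices, 27 edges, 18 triangles.
rank ∂_0 = 0, rank ∂_1 = 8 ⇒ b_0 = 9 − 0 − 8 = 1; all invariant factors of ∂_1 are 1 so no torsion. So H_0 ≅ Z.
rank ∂_1 = 8, rank ∂_2 = 17 ⇒ b_1 = 27 − 8 − 17 = 2; all invariant factors of ∂_2 are 1 so no torsion. So H_1 ≅ Z^2.
rank ∂_2 = 17, rank ∂_3 = 0 ⇒ b_2 = 18 − 17 − 0 = 1. So H_2 ≅ Z.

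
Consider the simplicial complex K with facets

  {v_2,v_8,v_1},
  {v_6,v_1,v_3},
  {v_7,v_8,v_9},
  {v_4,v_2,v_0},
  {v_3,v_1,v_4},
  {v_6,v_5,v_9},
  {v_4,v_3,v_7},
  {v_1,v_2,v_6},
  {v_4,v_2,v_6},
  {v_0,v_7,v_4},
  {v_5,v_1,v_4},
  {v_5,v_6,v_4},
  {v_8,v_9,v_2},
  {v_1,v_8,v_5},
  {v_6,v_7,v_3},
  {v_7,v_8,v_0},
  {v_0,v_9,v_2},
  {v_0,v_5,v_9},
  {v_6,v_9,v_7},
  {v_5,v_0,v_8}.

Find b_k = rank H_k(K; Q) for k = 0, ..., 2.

b_0 = 1, b_1 = 1, b_2 = 0.

We work with the vertex ordering v_0 < v_1 < v_2 < v_3 < v_4 < v_5 < v_6 < v_7 < v_8 < v_9. The simplices of K, each written with vertices in increasing order, are:

  0-simplices (10): [v_0], [v_1], [v_2], [v_3], [v_4], [v_5], [v_6], [v_7], [v_8], [v_9]
  1-simplices (30): (30 of them)
  2-simplices (20): (20 of them)

Hence C_0 ≅ Z^10, C_1 ≅ Z^30, C_2 ≅ Z^20.

The boundary map ∂_1: C_1 → C_0 sends each edge [p,q] (with p < q) to q − p.
The resulting 10×30 matrix has rank 9, and its Smith normal form has invariant factors (1,1,1,1,1,1,1,1,1).

∂_2: C_2 → C_1 sends each 2-simplex [p,q,r] to [q,r] − [p,r] + [p,q]. For instance
  ∂[v_0,v_7,v_8] = [v_7,v_8] − [v_0,v_8] + [v_0,v_7],
  ∂[v_1,v_2,v_6] = [v_2,v_6] − [v_1,v_6] + [v_1,v_2].
This gives a 30×20 integer matrix of rank 20; reducing to Smith normal form yields diagonal entries (1,1,1,1,1,1,1,1,1,1,1,1,1,1,1,1,1,1,1,2).

From H_k ≅ ker(∂_k) / im(∂_{k+1}) we obtain:

  H_0: rank C_0 − rank ∂_1 = 10 − 9 = 1, and the invariant factors of ∂_1 are all 1, so H_0 ≅ Z.
  H_1: rank ker ∂_1 − rank ∂_2 = (30 − 9) − 20 = 1, and ∂_2 has invariant factor 2 > 1, so H_1 ≅ Z × Z/2.
  H_2: rank ker ∂_2 − rank ∂_3 = (20 − 20) − 0 = 0, and there is no ∂_3, so H_2 ≅ 0.

(K is a triangulation of the Klein bottle.)

Hence the Betti numbers are b_0 = 1, b_1 = 1, b_2 = 0.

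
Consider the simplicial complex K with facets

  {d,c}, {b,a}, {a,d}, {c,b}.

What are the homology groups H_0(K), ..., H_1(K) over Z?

Fix the vertex order a < b < c < d and write every simplex with vertices in increasing order. Then dim K = 1 and the simplices of K are:

  0-simplices (4): a, b, c, d
  1-simplices (4): ab, ad, bc, cd

Hence C_0 ≅ Z^4, C_1 ≅ Z^4.

Boundary ∂_1: C_1 → C_0 maps an edge to its endpoints' difference, ∂[p,q] = q − p. For instance
  ∂bc = c − b.
As a 4×4 matrix over Z this has rank 3, with invariant factors (1,1,1).

Now H_k = ker ∂_k / im ∂_{k+1}, so:

  H_0: rank C_0 − rank ∂_1 = 4 − 3 = 1, and the invariant factors of ∂_1 are all 1, so H_0 ≅ Z.
  H_1: rank ker ∂_1 − rank ∂_2 = (4 − 3) − 0 = 1, and there is no ∂_2, so H_1 ≅ Z.

As a check, the Euler characteristic is 4 − 4 = 0, which agrees with 1 − 1 = 0.

H_0 ≅ Z,  H_1 ≅ Z.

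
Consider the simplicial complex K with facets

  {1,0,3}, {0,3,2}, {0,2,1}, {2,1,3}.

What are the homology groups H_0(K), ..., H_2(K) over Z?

We work with the vertex ordering 0 < 1 < 2 < 3. The simplices of K, each written with vertices in increasing order, are:

  0-simplices (4): [0], [1], [2], [3]
  1-simplices (6): [0,1], [0,2], [0,3], [1,2], [1,3], [2,3]
  2-simplices (4): [0,1,2], [0,1,3], [0,2,3], [1,2,3]

so the chain groups are C_0 ≅ Z^4, C_1 ≅ Z^6, C_2 ≅ Z^4.

∂_1: C_1 → C_0 maps an edge to its endpoints' difference, ∂[p,q] = q − p. For instance
  ∂[1,3] = [3] − [1].
As a 4×6 matrix over Z this has rank 3, with invariant factors (1,1,1).

The boundary map ∂_2: C_2 → C_1 acts by ∂[p,q,r] = [q,r] − [p,r] + [p,q]. For instance
  ∂[1,2,3] = [2,3] − [1,3] + [1,2],
  ∂[0,1,2] = [1,2] − [0,2] + [0,1].
The 6×4 boundary matrix has rank 3 and Smith normal form diag(1,1,1).

From H_k ≅ ker(∂_k) / im(∂_{k+1}) we obtain:

  H_0: rank C_0 − rank ∂_1 = 4 − 3 = 1, and the invariant factors of ∂_1 are all 1, so H_0 = Z.
  H_1: rank ker ∂_1 − rank ∂_2 = (6 − 3) − 3 = 0, and the invariant factors of ∂_2 are all 1, so H_1 = 0.
  H_2: rank ker ∂_2 − rank ∂_3 = (4 − 3) − 0 = 1, and there is no ∂_3, so H_2 = Z.

H_0 = Z,  H_1 = 0,  H_2 = Z.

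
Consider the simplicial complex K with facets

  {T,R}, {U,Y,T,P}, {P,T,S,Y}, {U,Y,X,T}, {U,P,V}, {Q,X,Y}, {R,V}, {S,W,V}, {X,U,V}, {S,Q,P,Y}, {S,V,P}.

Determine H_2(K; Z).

H_2 ≅ 0.

Order the vertices as P < Q < R < S < T < U < V < W < X < Y. Listing each simplex with vertices in this order, K has dimension 3 with simplices:

  0-simplices (10): P, Q, R, S, T, U, V, W, X, Y
  1-simplices (24): PQ, PS, PT, PU, PV, PY, QS, QX, QY, RT, RV, ST, SV, SW, SY, TU, TX, TY, UV, UX, UY, VW, VX, XY
  2-simplices (18): PQS, PQY, PST, PSV, PSY, PTU, PTY, PUV, PUY, QSY, QXY, STY, SVW, TUX, TUY, TXY, UVX, UXY
  3-simplices (4): PQSY, PSTY, PTUY, TUXY

Hence C_0 ≅ Z^10, C_1 ≅ Z^24, C_2 ≅ Z^18, C_3 ≅ Z^4.

The boundary map ∂_1: C_1 → C_0 is given by ∂[p,q] = [q] − [p]. For instance
  ∂QX = X − Q.
As a 10×24 matrix over Z this has rank 9, with invariant factors (1,1,1,1,1,1,1,1,1).

∂_2: C_2 → C_1 acts by ∂[p,q,r] = [q,r] − [p,r] + [p,q]. For instance
  ∂PSV = SV − PV + PS,
  ∂QXY = XY − QY + QX.
The 24×18 boundary matrix has rank 14 and Smith normal form diag(1,1,1,1,1,1,1,1,1,1,1,1,1,1).

Boundary ∂_3: C_3 → C_2 sends each 3-simplex σ to the alternating sum Σ_i (−1)^i (σ with its i-th vertex removed). For instance
  ∂PQSY = QSY − PSY + PQY − PQS,
  ∂PTUY = TUY − PUY + PTY − PTU.
As a 18×4 matrix over Z this has rank 4, with invariant factors (1,1,1,1).

Computing H_k = (kernel of ∂_k) / (image of ∂_{k+1}):

  H_2: rank ker ∂_2 − rank ∂_3 = (18 − 14) − 4 = 0, and the invariant factors of ∂_3 are all 1, so H_2 ≅ 0.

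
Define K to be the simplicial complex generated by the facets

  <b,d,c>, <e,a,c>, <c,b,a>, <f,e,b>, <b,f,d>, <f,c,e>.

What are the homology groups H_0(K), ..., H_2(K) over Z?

H_0 ≅ Z,  H_1 ≅ Z,  H_2 = 0.

Order the vertices as a < b < c < d < e < f. Listing each simplex with vertices in this order, K has dimension 2 with simplices:

  0-simplices (6): a, b, c, d, e, f
  1-simplices (12): ab, ac, ae, bc, bd, be, bf, cd, ce, cf, df, ef
  2-simplices (6): abc, ace, bcd, bdf, bef, cef

so the chain groups are C_0 ≅ Z^6, C_1 ≅ Z^12, C_2 ≅ Z^6.

The boundary map ∂_1: C_1 → C_0 is given by ∂[p,q] = [q] − [p].
As a 6×12 matrix over Z this has rank 5, with invariant factors (1,1,1,1,1).

Boundary ∂_2: C_2 → C_1 sends each 2-simplex [p,q,r] to [q,r] − [p,r] + [p,q]. For instance
  ∂ace = ce − ae + ac,
  ∂cef = ef − cf + ce.
The resulting 12×6 matrix has rank 6, and its Smith normal form has invariant factors (1,1,1,1,1,1).

Now H_k = ker ∂_k / im ∂_{k+1}, so:

  H_0: rank C_0 − rank ∂_1 = 6 − 5 = 1, and the invariant factors of ∂_1 are all 1, so H_0 = Z.
  H_1: rank ker ∂_1 − rank ∂_2 = (12 − 5) − 6 = 1, and the invariant factors of ∂_2 are all 1, so H_1 = Z.
  H_2: rank ker ∂_2 − rank ∂_3 = (6 − 6) − 0 = 0, and there is no ∂_3, so H_2 = 0.

As a check, the Euler characteristic is 6 − 12 + 6 = 0, which agrees with 1 − 1 + 0 = 0.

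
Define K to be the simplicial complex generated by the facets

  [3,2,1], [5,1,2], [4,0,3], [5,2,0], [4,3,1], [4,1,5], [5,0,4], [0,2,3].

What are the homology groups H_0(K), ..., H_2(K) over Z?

We work with the vertex ordering 0 < 1 < 2 < 3 < 4 < 5. The simplices of K, each written with vertices in increasing order, are:

  0-simplices (6): [0], [1], [2], [3], [4], [5]
  1-simplices (12): [0,2], [0,3], [0,4], [0,5], [1,2], [1,3], [1,4], [1,5], [2,3], [2,5], [3,4], [4,5]
  2-simplices (8): [0,2,3], [0,2,5], [0,3,4], [0,4,5], [1,2,3], [1,2,5], [1,3,4], [1,4,5]

Hence C_0 ≅ Z^6, C_1 ≅ Z^12, C_2 ≅ Z^8.

Boundary ∂_1: C_1 → C_0 maps an edge to its endpoints' difference, ∂[p,q] = q − p. For instance
  ∂[1,5] = [5] − [1].
As a 6×12 matrix over Z this has rank 5, with invariant factors (1,1,1,1,1).

Boundary ∂_2: C_2 → C_1 maps a triangle to the signed sum of its edges. For instance
  ∂[1,2,5] = [2,5] − [1,5] + [1,2],
  ∂[1,4,5] = [4,5] − [1,5] + [1,4].
The resulting 12×8 matrix has rank 7, and its Smith normal form has invariant factors (1,1,1,1,1,1,1).

Now H_k = ker ∂_k / im ∂_{k+1}, so:

  H_0: rank C_0 − rank ∂_1 = 6 − 5 = 1, and the invariant factors of ∂_1 are all 1, so H_0 ≅ Z.
  H_1: rank ker ∂_1 − rank ∂_2 = (12 − 5) − 7 = 0, and the invariant factors of ∂_2 are all 1, so H_1 ≅ 0.
  H_2: rank ker ∂_2 − rank ∂_3 = (8 − 7) − 0 = 1, and there is no ∂_3, so H_2 ≅ Z.

As a check, the Euler characteristic is 6 − 12 + 8 = 2, which agrees with 1 − 0 + 1 = 2.

H_0 ≅ Z,  H_1 = 0,  H_2 ≅ Z.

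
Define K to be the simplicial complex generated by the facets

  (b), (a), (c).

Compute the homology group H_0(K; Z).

H_0 = Z^3.

We work with the vertex ordering a < b < c. The simplices of K, each written with vertices in increasing order, are:

  0-simplices (3): a, b, c

so the chain groups are C_0 ≅ Z^3.

From H_k ≅ ker(∂_k) / im(∂_{k+1}) we obtain:

  H_0: rank C_0 − rank ∂_1 = 3 − 0 = 3, and there is no ∂_1, so H_0 ≅ Z^3.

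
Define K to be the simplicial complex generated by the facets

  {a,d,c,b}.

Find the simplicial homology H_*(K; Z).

H_0 ≅ Z,  H_1 = 0,  H_2 = 0,  H_3 = 0.

We work with the vertex ordering a < b < c < d. The simplices of K, each written with vertices in increasing order, are:

  0-simplices (4): a, b, c, d
  1-simplices (6): ab, ac, ad, bc, bd, cd
  2-simplices (4): abc, abd, acd, bcd
  3-simplices (1): abcd

so the chain groups are C_0 ≅ Z^4, C_1 ≅ Z^6, C_2 ≅ Z^4, C_3 ≅ Z^1.

Boundary ∂_1: C_1 → C_0 is given by ∂[p,q] = [q] − [p]. For instance
  ∂bc = c − b.
The resulting 4×6 matrix has rank 3, and its Smith normal form has invariant factors (1,1,1).

The boundary map ∂_2: C_2 → C_1 acts by ∂[p,q,r] = [q,r] − [p,r] + [p,q]. For instance
  ∂bcd = cd − bd + bc,
  ∂abd = bd − ad + ab.
This gives a 6×4 integer matrix of rank 3; reducing to Smith normal form yields diagonal entries (1,1,1).

∂_3: C_3 → C_2 sends each 3-simplex σ to the alternating sum Σ_i (−1)^i (σ with its i-th vertex removed). For instance
  ∂abcd = bcd − acd + abd − abc.
This gives a 4×1 integer matrix of rank 1; reducing to Smith normal form yields diagonal entries (1).

From H_k ≅ ker(∂_k) / im(∂_{k+1}) we obtain:

  H_0: rank C_0 − rank ∂_1 = 4 − 3 = 1, and the invariant factors of ∂_1 are all 1, so H_0 ≅ Z.
  H_1: rank ker ∂_1 − rank ∂_2 = (6 − 3) − 3 = 0, and the invariant factors of ∂_2 are all 1, so H_1 ≅ 0.
  H_2: rank ker ∂_2 − rank ∂_3 = (4 − 3) − 1 = 0, and the invariant factors of ∂_3 are all 1, so H_2 ≅ 0.
  H_3: rank ker ∂_3 − rank ∂_4 = (1 − 1) − 0 = 0, and there is no ∂_4, so H_3 ≅ 0.

(K is a triangulation of the 3-simplex.)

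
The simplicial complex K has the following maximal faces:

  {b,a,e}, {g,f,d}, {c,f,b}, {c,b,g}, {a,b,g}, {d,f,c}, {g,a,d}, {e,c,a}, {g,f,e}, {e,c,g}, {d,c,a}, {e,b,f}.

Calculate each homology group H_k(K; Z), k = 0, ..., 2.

We work with the vertex ordering a < b < c < d < e < f < g. The simplices of K, each written with vertices in increasing order, are:

  0-simplices (7): a, b, c, d, e, f, g
  1-simplices (18): ab, ac, ad, ae, ag, bc, be, bf, bg, cd, ce, cf, cg, df, dg, ef, eg, fg
  2-simplices (12): abe, abg, acd, ace, adg, bcf, bcg, bef, cdf, ceg, dfg, efg

Hence C_0 ≅ Z^7, C_1 ≅ Z^18, C_2 ≅ Z^12.

∂_1: C_1 → C_0 is given by ∂[p,q] = [q] − [p]. For instance
  ∂eg = g − e.
The 7×18 boundary matrix has rank 6 and Smith normal form diag(1,1,1,1,1,1).

Boundary ∂_2: C_2 → C_1 maps a triangle to the signed sum of its edges. For instance
  ∂adg = dg − ag + ad,
  ∂ace = ce − ae + ac.
This gives a 18×12 integer matrix of rank 12; reducing to Smith normal form yields diagonal entries (1,1,1,1,1,1,1,1,1,1,1,2).

Reading off H_k = ker ∂_k / im ∂_{k+1}:

  H_0: rank C_0 − rank ∂_1 = 7 − 6 = 1, and the invariant factors of ∂_1 are all 1, so H_0 = Z.
  H_1: rank ker ∂_1 − rank ∂_2 = (18 − 6) − 12 = 0, and ∂_2 has invariant factor 2 > 1, so H_1 = Z/2Z.
  H_2: rank ker ∂_2 − rank ∂_3 = (12 − 12) − 0 = 0, and there is no ∂_3, so H_2 = 0.

As a check, the Euler characteristic is 7 − 18 + 12 = 1, which agrees with 1 − 0 + 0 = 1.

H_0 = Z,  H_1 = Z/2Z,  H_2 = 0.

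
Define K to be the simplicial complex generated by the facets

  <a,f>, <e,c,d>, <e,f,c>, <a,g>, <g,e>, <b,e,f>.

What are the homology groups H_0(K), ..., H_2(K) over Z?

H_0 = Z,  H_1 = Z,  H_2 = 0.

Order the vertices as a < b < c < d < e < f < g. Listing each simplex with vertices in this order, K has dimension 2 with simplices:

  0-simplices (7): a, b, c, d, e, f, g
  1-simplices (10): af, ag, be, bf, cd, ce, cf, de, ef, eg
  2-simplices (3): bef, cde, cef

Hence C_0 ≅ Z^7, C_1 ≅ Z^10, C_2 ≅ Z^3.

Boundary ∂_1: C_1 → C_0 is given by ∂[p,q] = [q] − [p]. For instance
  ∂ce = e − c.
As a 7×10 matrix over Z this has rank 6, with invariant factors (1,1,1,1,1,1).

Boundary ∂_2: C_2 → C_1 maps a triangle to the signed sum of its edges. For instance
  ∂cde = de − ce + cd,
  ∂bef = ef − bf + be.
The resulting 10×3 matrix has rank 3, and its Smith normal form has invariant factors (1,1,1).

Computing H_k = (kernel of ∂_k) / (image of ∂_{k+1}):

  H_0: rank C_0 − rank ∂_1 = 7 − 6 = 1, and the invariant factors of ∂_1 are all 1, so H_0 ≅ Z.
  H_1: rank ker ∂_1 − rank ∂_2 = (10 − 6) − 3 = 1, and the invariant factors of ∂_2 are all 1, so H_1 ≅ Z.
  H_2: rank ker ∂_2 − rank ∂_3 = (3 − 3) − 0 = 0, and there is no ∂_3, so H_2 ≅ 0.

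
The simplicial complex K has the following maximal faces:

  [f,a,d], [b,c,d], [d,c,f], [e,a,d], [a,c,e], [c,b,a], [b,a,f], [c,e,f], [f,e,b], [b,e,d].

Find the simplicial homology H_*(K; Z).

H_0 ≅ Z,  H_1 ≅ Z/2,  H_2 = 0.

Order the vertices as a < b < c < d < e < f. Listing each simplex with vertices in this order, K has dimension 2 with simplices:

  0-simplices (6): a, b, c, d, e, f
  1-simplices (15): ab, ac, ad, ae, af, bc, bd, be, bf, cd, ce, cf, de, df, ef
  2-simplices (10): abc, abf, ace, ade, adf, bcd, bde, bef, cdf, cef

so the chain groups are C_0 ≅ Z^6, C_1 ≅ Z^15, C_2 ≅ Z^10.

∂_1: C_1 → C_0 sends each edge [p,q] (with p < q) to q − p. For instance
  ∂cd = d − c.
The 6×15 boundary matrix has rank 5 and Smith normal form diag(1,1,1,1,1).

The boundary map ∂_2: C_2 → C_1 maps a triangle to the signed sum of its edges. For instance
  ∂cef = ef − cf + ce,
  ∂ace = ce − ae + ac.
As a 15×10 matrix over Z this has rank 10, with invariant factors (1,1,1,1,1,1,1,1,1,2).

Computing H_k = (kernel of ∂_k) / (image of ∂_{k+1}):

  H_0: rank C_0 − rank ∂_1 = 6 − 5 = 1, and the invariant factors of ∂_1 are all 1, so H_0 ≅ Z.
  H_1: rank ker ∂_1 − rank ∂_2 = (15 − 5) − 10 = 0, and ∂_2 has invariant factor 2 > 1, so H_1 ≅ Z/2.
  H_2: rank ker ∂_2 − rank ∂_3 = (10 − 10) − 0 = 0, and there is no ∂_3, so H_2 ≅ 0.

As a check, the Euler characteristic is 6 − 15 + 10 = 1, which agrees with 1 − 0 + 0 = 1.
(K is a triangulation of the real projective plane RP^2.)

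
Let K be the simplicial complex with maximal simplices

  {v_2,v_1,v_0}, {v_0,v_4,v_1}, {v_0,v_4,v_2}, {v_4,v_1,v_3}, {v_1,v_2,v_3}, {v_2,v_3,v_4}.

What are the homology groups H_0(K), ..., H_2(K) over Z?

Order the vertices as v_0 < v_1 < v_2 < v_3 < v_4. Listing each simplex with vertices in this order, K has dimension 2 with simplices:

  0-simplices (5): [v_0], [v_1], [v_2], [v_3], [v_4]
  1-simplices (9): [v_0,v_1], [v_0,v_2], [v_0,v_4], [v_1,v_2], [v_1,v_3], [v_1,v_4], [v_2,v_3], [v_2,v_4], [v_3,v_4]
  2-simplices (6): [v_0,v_1,v_2], [v_0,v_1,v_4], [v_0,v_2,v_4], [v_1,v_2,v_3], [v_1,v_3,v_4], [v_2,v_3,v_4]

so the chain groups are C_0 ≅ Z^5, C_1 ≅ Z^9, C_2 ≅ Z^6.

Boundary ∂_1: C_1 → C_0 maps an edge to its endpoints' difference, ∂[p,q] = q − p.
The 5×9 boundary matrix has rank 4 and Smith normal form diag(1,1,1,1).

Boundary ∂_2: C_2 → C_1 maps a triangle to the signed sum of its edges. For instance
  ∂[v_0,v_1,v_4] = [v_1,v_4] − [v_0,v_4] + [v_0,v_1],
  ∂[v_1,v_3,v_4] = [v_3,v_4] − [v_1,v_4] + [v_1,v_3].
The resulting 9×6 matrix has rank 5, and its Smith normal form has invariant factors (1,1,1,1,1).

From H_k ≅ ker(∂_k) / im(∂_{k+1}) we obtain:

  H_0: rank C_0 − rank ∂_1 = 5 − 4 = 1, and the invariant factors of ∂_1 are all 1, so H_0 = Z.
  H_1: rank ker ∂_1 − rank ∂_2 = (9 − 4) − 5 = 0, and the invariant factors of ∂_2 are all 1, so H_1 = 0.
  H_2: rank ker ∂_2 − rank ∂_3 = (6 − 5) − 0 = 1, and there is no ∂_3, so H_2 = Z.

As a check, the Euler characteristic is 5 − 9 + 6 = 2, which agrees with 1 − 0 + 1 = 2.

H_0 ≅ Z,  H_1 = 0,  H_2 ≅ Z.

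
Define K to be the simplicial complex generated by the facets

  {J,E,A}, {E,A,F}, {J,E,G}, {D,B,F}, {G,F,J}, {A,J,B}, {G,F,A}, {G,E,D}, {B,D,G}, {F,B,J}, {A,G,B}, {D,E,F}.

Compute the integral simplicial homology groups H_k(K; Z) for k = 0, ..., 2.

K has 7 vertices, 18 edges, 12 triangles.
rank ∂_0 = 0, rank ∂_1 = 6 ⇒ b_0 = 7 − 0 − 6 = 1; all invariant factors of ∂_1 are 1 so no torsion. So H_0 ≅ Z.
rank ∂_1 = 6, rank ∂_2 = 12 ⇒ b_1 = 18 − 6 − 12 = 0; ∂_2 has invariant factor(s) [2] giving torsion. So H_1 ≅ Z/2.
rank ∂_2 = 12, rank ∂_3 = 0 ⇒ b_2 = 12 − 12 − 0 = 0. So H_2 ≅ 0.

H_0 = Z,  H_1 = Z/2,  H_2 = 0.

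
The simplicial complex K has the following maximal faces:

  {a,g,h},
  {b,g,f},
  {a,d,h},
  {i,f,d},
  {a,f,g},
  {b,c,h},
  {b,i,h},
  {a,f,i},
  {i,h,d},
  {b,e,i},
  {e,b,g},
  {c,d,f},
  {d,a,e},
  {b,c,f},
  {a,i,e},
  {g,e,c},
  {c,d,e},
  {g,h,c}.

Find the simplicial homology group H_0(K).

H_0 = Z.

Order the vertices as a < b < c < d < e < f < g < h < i. Listing each simplex with vertices in this order, K has dimension 2 with simplices:

  0-simplices (9): a, b, c, d, e, f, g, h, i
  1-simplices (27): ad, ae, af, ag, ah, ai, bc, be, bf, bg, bh, bi, cd, ce, cf, cg, ch, de, df, dh, di, eg, ei, fg, fi, gh, hi
  2-simplices (18): ade, adh, aei, afg, afi, agh, bcf, bch, beg, bei, bfg, bhi, cde, cdf, ceg, cgh, dfi, dhi

giving chain groups C_0 ≅ Z^9, C_1 ≅ Z^27, C_2 ≅ Z^18.

∂_1: C_1 → C_0 sends each edge [p,q] (with p < q) to q − p. For instance
  ∂ce = e − c.
The resulting 9×27 matrix has rank 8, and its Smith normal form has invariant factors (1,1,1,1,1,1,1,1).

∂_2: C_2 → C_1 maps a triangle to the signed sum of its edges. For instance
  ∂ceg = eg − cg + ce,
  ∂ade = de − ae + ad.
As a 27×18 matrix over Z this has rank 18, with invariant factors (1,1,1,1,1,1,1,1,1,1,1,1,1,1,1,1,1,2).

Reading off H_k = ker ∂_k / im ∂_{k+1}:

  H_0: rank C_0 − rank ∂_1 = 9 − 8 = 1, and the invariant factors of ∂_1 are all 1, so H_0 ≅ Z.

(K is a triangulation of the Klein bottle.)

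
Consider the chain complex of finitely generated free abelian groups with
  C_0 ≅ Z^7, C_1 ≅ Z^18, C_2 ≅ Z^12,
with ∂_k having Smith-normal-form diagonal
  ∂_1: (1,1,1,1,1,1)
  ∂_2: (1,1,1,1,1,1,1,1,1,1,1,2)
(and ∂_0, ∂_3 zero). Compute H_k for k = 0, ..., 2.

H_0 ≅ Z,  H_1 ≅ Z/2,  H_2 = 0.

H_0: b_0 = 7 − 0 − 6 = 1; torsion from ∂_1 factors > 1: none. So H_0 ≅ Z.
H_1: b_1 = 18 − 6 − 12 = 0; torsion from ∂_2 factors > 1: [2]. So H_1 ≅ Z/2.
H_2: b_2 = 12 − 12 − 0 = 0; torsion from ∂_3 factors > 1: none. So H_2 ≅ 0.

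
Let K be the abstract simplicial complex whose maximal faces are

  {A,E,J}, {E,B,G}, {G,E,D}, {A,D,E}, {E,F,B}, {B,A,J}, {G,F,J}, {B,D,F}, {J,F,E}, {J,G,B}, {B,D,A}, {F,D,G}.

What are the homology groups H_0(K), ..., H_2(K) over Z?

Take the total order A < B < D < E < F < G < J on the vertex set. Then K (dimension 2) consists of the simplices:

  0-simplices (7): A, B, D, E, F, G, J
  1-simplices (18): AB, AD, AE, AJ, BD, BE, BF, BG, BJ, DE, DF, DG, EF, EG, EJ, FG, FJ, GJ
  2-simplices (12): ABD, ABJ, ADE, AEJ, BDF, BEF, BEG, BGJ, DEG, DFG, EFJ, FGJ

so the chain groups are C_0 ≅ Z^7, C_1 ≅ Z^18, C_2 ≅ Z^12.

∂_1: C_1 → C_0 maps an edge to its endpoints' difference, ∂[p,q] = q − p.
This gives a 7×18 integer matrix of rank 6; reducing to Smith normal form yields diagonal entries (1,1,1,1,1,1).

∂_2: C_2 → C_1 maps a triangle to the signed sum of its edges. For instance
  ∂BGJ = GJ − BJ + BG,
  ∂ADE = DE − AE + AD.
The 18×12 boundary matrix has rank 12 and Smith normal form diag(1,1,1,1,1,1,1,1,1,1,1,2).

Computing H_k = (kernel of ∂_k) / (image of ∂_{k+1}):

  H_0: rank C_0 − rank ∂_1 = 7 − 6 = 1, and the invariant factors of ∂_1 are all 1, so H_0 = Z.
  H_1: rank ker ∂_1 − rank ∂_2 = (18 − 6) − 12 = 0, and ∂_2 has invariant factor 2 > 1, so H_1 = Z/2.
  H_2: rank ker ∂_2 − rank ∂_3 = (12 − 12) − 0 = 0, and there is no ∂_3, so H_2 = 0.

(K is a triangulation of the real projective plane RP^2.)

H_0 = Z,  H_1 = Z/2,  H_2 = 0.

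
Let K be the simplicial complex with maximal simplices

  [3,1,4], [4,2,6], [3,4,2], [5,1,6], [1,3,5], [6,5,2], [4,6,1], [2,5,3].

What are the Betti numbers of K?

Take the total order 1 < 2 < 3 < 4 < 5 < 6 on the vertex set. Then K (dimension 2) consists of the simplices:

  0-simplices (6): [1], [2], [3], [4], [5], [6]
  1-simplices (12): [1,3], [1,4], [1,5], [1,6], [2,3], [2,4], [2,5], [2,6], [3,4], [3,5], [4,6], [5,6]
  2-simplices (8): [1,3,4], [1,3,5], [1,4,6], [1,5,6], [2,3,4], [2,3,5], [2,4,6], [2,5,6]

so the chain groups are C_0 ≅ Z^6, C_1 ≅ Z^12, C_2 ≅ Z^8.

The boundary map ∂_1: C_1 → C_0 maps an edge to its endpoints' difference, ∂[p,q] = q − p. For instance
  ∂[1,3] = [3] − [1].
The resulting 6×12 matrix has rank 5, and its Smith normal form has invariant factors (1,1,1,1,1).

Boundary ∂_2: C_2 → C_1 acts by ∂[p,q,r] = [q,r] − [p,r] + [p,q]. For instance
  ∂[1,5,6] = [5,6] − [1,6] + [1,5],
  ∂[1,3,5] = [3,5] − [1,5] + [1,3].
This gives a 12×8 integer matrix of rank 7; reducing to Smith normal form yields diagonal entries (1,1,1,1,1,1,1).

Computing H_k = (kernel of ∂_k) / (image of ∂_{k+1}):

  H_0: rank C_0 − rank ∂_1 = 6 − 5 = 1, and the invariant factors of ∂_1 are all 1, so H_0 = Z.
  H_1: rank ker ∂_1 − rank ∂_2 = (12 − 5) − 7 = 0, and the invariant factors of ∂_2 are all 1, so H_1 = 0.
  H_2: rank ker ∂_2 − rank ∂_3 = (8 − 7) − 0 = 1, and there is no ∂_3, so H_2 = Z.

As a check, the Euler characteristic is 6 − 12 + 8 = 2, which agrees with 1 − 0 + 1 = 2.

Hence the Betti numbers are b_0 = 1, b_1 = 0, b_2 = 1.

b_0 = 1, b_1 = 0, b_2 = 1.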